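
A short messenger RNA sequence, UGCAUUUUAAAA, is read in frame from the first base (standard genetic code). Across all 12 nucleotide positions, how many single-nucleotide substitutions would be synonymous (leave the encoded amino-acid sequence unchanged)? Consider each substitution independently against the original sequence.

6

Codon 1 (UGC, Cys): 1 synonymous substitution.
Codon 2 (AUU, Ile): 2 synonymous substitutions.
Codon 3 (UUA, Leu): 2 synonymous substitutions.
Codon 4 (AAA, Lys): 1 synonymous substitution.
Total: 1 + 2 + 2 + 1 = 6.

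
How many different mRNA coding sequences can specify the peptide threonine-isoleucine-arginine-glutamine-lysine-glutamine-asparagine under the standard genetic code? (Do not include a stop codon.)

Thr: 4 codons.
Ile: 3 codons.
Arg: 6 codons.
Gln: 2 codons.
Lys: 2 codons.
Gln: 2 codons.
Asn: 2 codons.
4 × 3 × 6 × 2 × 2 × 2 × 2 = 1152.

1152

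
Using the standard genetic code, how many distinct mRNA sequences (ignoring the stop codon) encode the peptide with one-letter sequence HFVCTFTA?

4096

His: 2 codons.
Phe: 2 codons.
Val: 4 codons.
Cys: 2 codons.
Thr: 4 codons.
Phe: 2 codons.
Thr: 4 codons.
Ala: 4 codons.
2 × 2 × 4 × 2 × 4 × 2 × 4 × 4 = 4096.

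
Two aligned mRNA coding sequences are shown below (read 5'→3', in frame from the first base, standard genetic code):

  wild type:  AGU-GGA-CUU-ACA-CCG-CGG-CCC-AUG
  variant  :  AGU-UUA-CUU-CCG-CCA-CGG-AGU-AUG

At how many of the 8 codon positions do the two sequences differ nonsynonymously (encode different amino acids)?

3

Codon 1: AGU Ser / AGU Ser — identical.
Codon 2: GGA Gly / UUA Leu — nonsynonymous.
Codon 3: CUU Leu / CUU Leu — identical.
Codon 4: ACA Thr / CCG Pro — nonsynonymous.
Codon 5: CCG Pro / CCA Pro — synonymous.
Codon 6: CGG Arg / CGG Arg — identical.
Codon 7: CCC Pro / AGU Ser — nonsynonymous.
Codon 8: AUG Met / AUG Met — identical.
Nonsynonymous differences: 3.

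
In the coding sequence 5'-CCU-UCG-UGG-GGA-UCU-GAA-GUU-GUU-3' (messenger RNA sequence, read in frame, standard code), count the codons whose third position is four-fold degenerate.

6

Codon 1 CCU (Pro): third position 4-fold.
Codon 2 UCG (Ser): third position 4-fold.
Codon 3 UGG (Trp): third position 1-fold.
Codon 4 GGA (Gly): third position 4-fold.
Codon 5 UCU (Ser): third position 4-fold.
Codon 6 GAA (Glu): third position 2-fold.
Codon 7 GUU (Val): third position 4-fold.
Codon 8 GUU (Val): third position 4-fold.
Four-fold degenerate third positions: 6.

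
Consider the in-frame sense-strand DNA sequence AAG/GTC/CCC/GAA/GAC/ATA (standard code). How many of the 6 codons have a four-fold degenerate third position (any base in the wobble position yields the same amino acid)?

Codon 1 AAG (Lys): third position 2-fold.
Codon 2 GTC (Val): third position 4-fold.
Codon 3 CCC (Pro): third position 4-fold.
Codon 4 GAA (Glu): third position 2-fold.
Codon 5 GAC (Asp): third position 2-fold.
Codon 6 ATA (Ile): third position 3-fold.
Four-fold degenerate third positions: 2.

2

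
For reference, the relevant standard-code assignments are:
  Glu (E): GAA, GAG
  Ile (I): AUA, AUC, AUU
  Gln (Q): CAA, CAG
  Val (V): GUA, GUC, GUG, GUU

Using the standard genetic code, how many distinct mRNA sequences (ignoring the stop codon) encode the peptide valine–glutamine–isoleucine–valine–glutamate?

Val: 4 codons.
Gln: 2 codons.
Ile: 3 codons.
Val: 4 codons.
Glu: 2 codons.
4 × 2 × 3 × 4 × 2 = 192.

192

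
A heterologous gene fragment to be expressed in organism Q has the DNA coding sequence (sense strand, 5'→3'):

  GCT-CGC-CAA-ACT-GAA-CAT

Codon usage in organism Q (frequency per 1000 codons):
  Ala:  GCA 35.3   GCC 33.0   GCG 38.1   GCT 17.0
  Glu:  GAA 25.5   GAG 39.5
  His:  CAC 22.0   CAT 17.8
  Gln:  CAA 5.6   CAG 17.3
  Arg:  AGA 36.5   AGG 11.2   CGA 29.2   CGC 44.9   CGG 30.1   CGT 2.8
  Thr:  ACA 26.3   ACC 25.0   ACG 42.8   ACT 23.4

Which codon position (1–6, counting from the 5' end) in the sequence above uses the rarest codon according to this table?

Codon 1 GCT (Ala): 17.0 per 1000.
Codon 2 CGC (Arg): 44.9 per 1000.
Codon 3 CAA (Gln): 5.6 per 1000.
Codon 4 ACT (Thr): 23.4 per 1000.
Codon 5 GAA (Glu): 25.5 per 1000.
Codon 6 CAT (His): 17.8 per 1000.
Lowest frequency is 5.6 at codon 3.

3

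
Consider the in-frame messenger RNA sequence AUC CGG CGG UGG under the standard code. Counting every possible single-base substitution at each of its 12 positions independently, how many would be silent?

10

Codon 1 (AUC, Ile): 2 synonymous substitutions.
Codon 2 (CGG, Arg): 4 synonymous substitutions.
Codon 3 (CGG, Arg): 4 synonymous substitutions.
Codon 4 (UGG, Trp): 0 synonymous substitutions.
Total: 2 + 4 + 4 + 0 = 10.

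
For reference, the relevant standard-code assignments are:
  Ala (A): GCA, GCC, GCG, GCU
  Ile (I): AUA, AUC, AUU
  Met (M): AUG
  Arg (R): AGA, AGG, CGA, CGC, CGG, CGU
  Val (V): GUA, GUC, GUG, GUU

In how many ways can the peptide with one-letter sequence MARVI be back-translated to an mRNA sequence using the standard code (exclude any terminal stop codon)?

Met: 1 codon.
Ala: 4 codons.
Arg: 6 codons.
Val: 4 codons.
Ile: 3 codons.
1 × 4 × 6 × 4 × 3 = 288.

288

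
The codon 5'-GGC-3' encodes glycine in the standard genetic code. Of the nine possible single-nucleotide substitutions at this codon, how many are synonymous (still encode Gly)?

3

Position 1: none → 0 synonymous.
Position 2: none → 0 synonymous.
Position 3: GGT, GGA, GGG → 3 synonymous.
Total: 0 + 0 + 3 = 3.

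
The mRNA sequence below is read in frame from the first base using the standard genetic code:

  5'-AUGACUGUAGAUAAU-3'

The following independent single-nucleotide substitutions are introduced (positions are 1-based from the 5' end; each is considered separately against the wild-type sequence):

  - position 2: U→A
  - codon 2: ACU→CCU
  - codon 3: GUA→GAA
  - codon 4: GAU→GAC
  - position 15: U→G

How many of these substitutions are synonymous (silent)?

1

Codon 1: AUG (Met) → AAG (Lys) — missense.
Codon 2: ACU (Thr) → CCU (Pro) — missense.
Codon 3: GUA (Val) → GAA (Glu) — missense.
Codon 4: GAU (Asp) → GAC (Asp) — synonymous.
Codon 5: AAU (Asn) → AAG (Lys) — missense.
Synonymous: 1 of 5.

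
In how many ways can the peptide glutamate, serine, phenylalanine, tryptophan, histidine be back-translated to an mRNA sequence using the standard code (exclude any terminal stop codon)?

48

Glu: 2 codons.
Ser: 6 codons.
Phe: 2 codons.
Trp: 1 codon.
His: 2 codons.
2 × 6 × 2 × 1 × 2 = 48.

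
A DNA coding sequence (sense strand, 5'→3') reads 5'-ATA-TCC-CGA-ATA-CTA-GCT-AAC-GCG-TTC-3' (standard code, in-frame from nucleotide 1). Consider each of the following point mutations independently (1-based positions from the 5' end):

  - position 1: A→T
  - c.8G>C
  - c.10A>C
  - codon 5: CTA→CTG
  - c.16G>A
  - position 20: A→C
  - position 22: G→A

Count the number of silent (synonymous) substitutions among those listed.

1

Codon 1: ATA (Ile) → TTA (Leu) — missense.
Codon 3: CGA (Arg) → CCA (Pro) — missense.
Codon 4: ATA (Ile) → CTA (Leu) — missense.
Codon 5: CTA (Leu) → CTG (Leu) — synonymous.
Codon 6: GCT (Ala) → ACT (Thr) — missense.
Codon 7: AAC (Asn) → ACC (Thr) — missense.
Codon 8: GCG (Ala) → ACG (Thr) — missense.
Synonymous: 1 of 7.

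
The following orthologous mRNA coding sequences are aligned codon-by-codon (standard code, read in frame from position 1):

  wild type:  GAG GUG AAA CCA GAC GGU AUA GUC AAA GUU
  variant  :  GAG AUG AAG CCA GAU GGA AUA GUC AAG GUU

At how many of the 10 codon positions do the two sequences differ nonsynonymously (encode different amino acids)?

Codon 1: GAG Glu / GAG Glu — identical.
Codon 2: GUG Val / AUG Met — nonsynonymous.
Codon 3: AAA Lys / AAG Lys — synonymous.
Codon 4: CCA Pro / CCA Pro — identical.
Codon 5: GAC Asp / GAU Asp — synonymous.
Codon 6: GGU Gly / GGA Gly — synonymous.
Codon 7: AUA Ile / AUA Ile — identical.
Codon 8: GUC Val / GUC Val — identical.
Codon 9: AAA Lys / AAG Lys — synonymous.
Codon 10: GUU Val / GUU Val — identical.
Nonsynonymous differences: 1.

1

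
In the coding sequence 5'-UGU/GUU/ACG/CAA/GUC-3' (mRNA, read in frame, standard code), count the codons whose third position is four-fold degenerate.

Codon 1 UGU (Cys): third position 2-fold.
Codon 2 GUU (Val): third position 4-fold.
Codon 3 ACG (Thr): third position 4-fold.
Codon 4 CAA (Gln): third position 2-fold.
Codon 5 GUC (Val): third position 4-fold.
Four-fold degenerate third positions: 3.

3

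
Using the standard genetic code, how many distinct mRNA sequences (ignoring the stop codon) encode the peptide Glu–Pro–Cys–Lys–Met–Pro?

Glu: 2 codons.
Pro: 4 codons.
Cys: 2 codons.
Lys: 2 codons.
Met: 1 codon.
Pro: 4 codons.
2 × 4 × 2 × 2 × 1 × 4 = 128.

128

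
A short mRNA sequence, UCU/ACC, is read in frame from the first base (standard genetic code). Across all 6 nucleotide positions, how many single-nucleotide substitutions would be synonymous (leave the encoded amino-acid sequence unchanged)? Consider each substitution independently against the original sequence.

6

Codon 1 (UCU, Ser): 3 synonymous substitutions.
Codon 2 (ACC, Thr): 3 synonymous substitutions.
Total: 3 + 3 = 6.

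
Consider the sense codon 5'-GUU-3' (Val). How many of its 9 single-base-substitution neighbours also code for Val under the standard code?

3

Position 1: none → 0 synonymous.
Position 2: none → 0 synonymous.
Position 3: GUC, GUA, GUG → 3 synonymous.
Total: 0 + 0 + 3 = 3.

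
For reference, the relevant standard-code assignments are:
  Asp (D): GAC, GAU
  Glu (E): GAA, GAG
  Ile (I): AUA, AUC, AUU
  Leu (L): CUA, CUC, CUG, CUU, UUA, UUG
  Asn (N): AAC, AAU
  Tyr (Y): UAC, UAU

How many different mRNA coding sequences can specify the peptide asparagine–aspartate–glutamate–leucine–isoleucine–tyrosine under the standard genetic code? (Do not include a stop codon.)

288

Asn: 2 codons.
Asp: 2 codons.
Glu: 2 codons.
Leu: 6 codons.
Ile: 3 codons.
Tyr: 2 codons.
2 × 2 × 2 × 6 × 3 × 2 = 288.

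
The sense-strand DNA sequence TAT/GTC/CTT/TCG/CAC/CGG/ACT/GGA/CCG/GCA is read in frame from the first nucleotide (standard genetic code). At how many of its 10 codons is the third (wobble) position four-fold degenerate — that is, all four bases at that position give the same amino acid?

Codon 1 TAT (Tyr): third position 2-fold.
Codon 2 GTC (Val): third position 4-fold.
Codon 3 CTT (Leu): third position 4-fold.
Codon 4 TCG (Ser): third position 4-fold.
Codon 5 CAC (His): third position 2-fold.
Codon 6 CGG (Arg): third position 4-fold.
Codon 7 ACT (Thr): third position 4-fold.
Codon 8 GGA (Gly): third position 4-fold.
Codon 9 CCG (Pro): third position 4-fold.
Codon 10 GCA (Ala): third position 4-fold.
Four-fold degenerate third positions: 8.

8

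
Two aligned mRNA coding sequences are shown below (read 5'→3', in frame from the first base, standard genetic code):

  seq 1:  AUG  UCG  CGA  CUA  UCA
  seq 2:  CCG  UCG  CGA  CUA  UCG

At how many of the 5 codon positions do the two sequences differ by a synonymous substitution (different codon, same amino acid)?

Codon 1: AUG Met / CCG Pro — nonsynonymous.
Codon 2: UCG Ser / UCG Ser — identical.
Codon 3: CGA Arg / CGA Arg — identical.
Codon 4: CUA Leu / CUA Leu — identical.
Codon 5: UCA Ser / UCG Ser — synonymous.
Synonymous differences: 1.

1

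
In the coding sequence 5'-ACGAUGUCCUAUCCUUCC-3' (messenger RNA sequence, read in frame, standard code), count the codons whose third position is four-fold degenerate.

4

Codon 1 ACG (Thr): third position 4-fold.
Codon 2 AUG (Met): third position 1-fold.
Codon 3 UCC (Ser): third position 4-fold.
Codon 4 UAU (Tyr): third position 2-fold.
Codon 5 CCU (Pro): third position 4-fold.
Codon 6 UCC (Ser): third position 4-fold.
Four-fold degenerate third positions: 4.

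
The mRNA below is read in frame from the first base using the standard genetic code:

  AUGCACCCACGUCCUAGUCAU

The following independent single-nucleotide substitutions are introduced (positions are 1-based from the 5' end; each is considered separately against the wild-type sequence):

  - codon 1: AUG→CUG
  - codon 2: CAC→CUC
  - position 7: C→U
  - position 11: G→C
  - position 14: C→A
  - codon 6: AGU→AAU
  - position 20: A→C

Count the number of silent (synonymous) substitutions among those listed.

0

Codon 1: AUG (Met) → CUG (Leu) — missense.
Codon 2: CAC (His) → CUC (Leu) — missense.
Codon 3: CCA (Pro) → UCA (Ser) — missense.
Codon 4: CGU (Arg) → CCU (Pro) — missense.
Codon 5: CCU (Pro) → CAU (His) — missense.
Codon 6: AGU (Ser) → AAU (Asn) — missense.
Codon 7: CAU (His) → CCU (Pro) — missense.
Synonymous: 0 of 7.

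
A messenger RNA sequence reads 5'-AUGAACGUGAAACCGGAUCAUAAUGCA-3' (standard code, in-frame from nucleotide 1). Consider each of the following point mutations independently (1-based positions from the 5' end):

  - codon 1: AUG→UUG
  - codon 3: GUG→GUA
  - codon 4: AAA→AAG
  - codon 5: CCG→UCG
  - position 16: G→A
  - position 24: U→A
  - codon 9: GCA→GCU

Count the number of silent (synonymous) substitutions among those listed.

Codon 1: AUG (Met) → UUG (Leu) — missense.
Codon 3: GUG (Val) → GUA (Val) — synonymous.
Codon 4: AAA (Lys) → AAG (Lys) — synonymous.
Codon 5: CCG (Pro) → UCG (Ser) — missense.
Codon 6: GAU (Asp) → AAU (Asn) — missense.
Codon 8: AAU (Asn) → AAA (Lys) — missense.
Codon 9: GCA (Ala) → GCU (Ala) — synonymous.
Synonymous: 3 of 7.

3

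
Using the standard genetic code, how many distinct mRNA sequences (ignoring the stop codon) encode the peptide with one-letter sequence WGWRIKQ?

Trp: 1 codon.
Gly: 4 codons.
Trp: 1 codon.
Arg: 6 codons.
Ile: 3 codons.
Lys: 2 codons.
Gln: 2 codons.
1 × 4 × 1 × 6 × 3 × 2 × 2 = 288.

288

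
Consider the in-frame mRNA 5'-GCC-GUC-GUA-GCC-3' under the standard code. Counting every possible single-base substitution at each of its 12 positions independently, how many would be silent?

Codon 1 (GCC, Ala): 3 synonymous substitutions.
Codon 2 (GUC, Val): 3 synonymous substitutions.
Codon 3 (GUA, Val): 3 synonymous substitutions.
Codon 4 (GCC, Ala): 3 synonymous substitutions.
Total: 3 + 3 + 3 + 3 = 12.

12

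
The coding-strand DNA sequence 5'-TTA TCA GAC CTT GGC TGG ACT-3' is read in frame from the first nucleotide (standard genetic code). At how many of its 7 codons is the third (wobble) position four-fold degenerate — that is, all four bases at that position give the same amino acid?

Codon 1 TTA (Leu): third position 2-fold.
Codon 2 TCA (Ser): third position 4-fold.
Codon 3 GAC (Asp): third position 2-fold.
Codon 4 CTT (Leu): third position 4-fold.
Codon 5 GGC (Gly): third position 4-fold.
Codon 6 TGG (Trp): third position 1-fold.
Codon 7 ACT (Thr): third position 4-fold.
Four-fold degenerate third positions: 4.

4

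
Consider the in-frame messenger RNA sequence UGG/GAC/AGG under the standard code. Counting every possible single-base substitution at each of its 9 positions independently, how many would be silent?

3

Codon 1 (UGG, Trp): 0 synonymous substitutions.
Codon 2 (GAC, Asp): 1 synonymous substitution.
Codon 3 (AGG, Arg): 2 synonymous substitutions.
Total: 0 + 1 + 2 = 3.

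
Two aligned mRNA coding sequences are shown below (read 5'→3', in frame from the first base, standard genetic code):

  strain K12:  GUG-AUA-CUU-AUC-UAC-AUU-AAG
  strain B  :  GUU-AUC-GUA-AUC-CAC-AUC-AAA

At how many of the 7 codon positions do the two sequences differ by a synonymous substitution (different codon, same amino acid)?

Codon 1: GUG Val / GUU Val — synonymous.
Codon 2: AUA Ile / AUC Ile — synonymous.
Codon 3: CUU Leu / GUA Val — nonsynonymous.
Codon 4: AUC Ile / AUC Ile — identical.
Codon 5: UAC Tyr / CAC His — nonsynonymous.
Codon 6: AUU Ile / AUC Ile — synonymous.
Codon 7: AAG Lys / AAA Lys — synonymous.
Synonymous differences: 4.

4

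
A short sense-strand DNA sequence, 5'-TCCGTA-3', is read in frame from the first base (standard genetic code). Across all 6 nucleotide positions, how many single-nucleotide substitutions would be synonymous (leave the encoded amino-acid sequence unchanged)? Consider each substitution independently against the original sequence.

6

Codon 1 (TCC, Ser): 3 synonymous substitutions.
Codon 2 (GTA, Val): 3 synonymous substitutions.
Total: 3 + 3 = 6.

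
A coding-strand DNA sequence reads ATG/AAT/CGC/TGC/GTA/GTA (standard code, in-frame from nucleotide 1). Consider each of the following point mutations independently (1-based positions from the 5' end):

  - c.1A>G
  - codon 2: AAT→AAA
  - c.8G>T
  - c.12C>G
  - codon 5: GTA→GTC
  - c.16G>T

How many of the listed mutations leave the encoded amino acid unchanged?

1

Codon 1: ATG (Met) → GTG (Val) — missense.
Codon 2: AAT (Asn) → AAA (Lys) — missense.
Codon 3: CGC (Arg) → CTC (Leu) — missense.
Codon 4: TGC (Cys) → TGG (Trp) — missense.
Codon 5: GTA (Val) → GTC (Val) — synonymous.
Codon 6: GTA (Val) → TTA (Leu) — missense.
Synonymous: 1 of 6.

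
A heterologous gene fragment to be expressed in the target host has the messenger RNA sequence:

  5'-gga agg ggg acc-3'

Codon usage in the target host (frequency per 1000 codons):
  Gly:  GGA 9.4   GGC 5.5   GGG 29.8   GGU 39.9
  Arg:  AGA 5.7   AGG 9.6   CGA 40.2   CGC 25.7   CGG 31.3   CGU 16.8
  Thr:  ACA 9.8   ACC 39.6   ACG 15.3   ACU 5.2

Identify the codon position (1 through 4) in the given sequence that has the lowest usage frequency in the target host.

1

Codon 1 GGA (Gly): 9.4 per 1000.
Codon 2 AGG (Arg): 9.6 per 1000.
Codon 3 GGG (Gly): 29.8 per 1000.
Codon 4 ACC (Thr): 39.6 per 1000.
Lowest frequency is 9.4 at codon 1.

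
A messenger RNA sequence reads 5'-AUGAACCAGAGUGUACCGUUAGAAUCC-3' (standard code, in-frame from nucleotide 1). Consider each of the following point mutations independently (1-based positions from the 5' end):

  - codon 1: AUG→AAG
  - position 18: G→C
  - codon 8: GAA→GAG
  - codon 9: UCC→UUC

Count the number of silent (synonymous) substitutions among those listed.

Codon 1: AUG (Met) → AAG (Lys) — missense.
Codon 6: CCG (Pro) → CCC (Pro) — synonymous.
Codon 8: GAA (Glu) → GAG (Glu) — synonymous.
Codon 9: UCC (Ser) → UUC (Phe) — missense.
Synonymous: 2 of 4.

2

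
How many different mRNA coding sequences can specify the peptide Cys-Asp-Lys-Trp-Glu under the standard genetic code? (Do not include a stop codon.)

Cys: 2 codons.
Asp: 2 codons.
Lys: 2 codons.
Trp: 1 codon.
Glu: 2 codons.
2 × 2 × 2 × 1 × 2 = 16.

16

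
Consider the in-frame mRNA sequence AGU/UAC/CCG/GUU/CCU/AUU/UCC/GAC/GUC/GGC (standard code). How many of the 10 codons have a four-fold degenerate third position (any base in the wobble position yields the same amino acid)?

Codon 1 AGU (Ser): third position 2-fold.
Codon 2 UAC (Tyr): third position 2-fold.
Codon 3 CCG (Pro): third position 4-fold.
Codon 4 GUU (Val): third position 4-fold.
Codon 5 CCU (Pro): third position 4-fold.
Codon 6 AUU (Ile): third position 3-fold.
Codon 7 UCC (Ser): third position 4-fold.
Codon 8 GAC (Asp): third position 2-fold.
Codon 9 GUC (Val): third position 4-fold.
Codon 10 GGC (Gly): third position 4-fold.
Four-fold degenerate third positions: 6.

6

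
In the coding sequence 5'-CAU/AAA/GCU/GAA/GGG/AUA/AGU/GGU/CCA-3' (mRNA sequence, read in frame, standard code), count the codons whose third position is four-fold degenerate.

4

Codon 1 CAU (His): third position 2-fold.
Codon 2 AAA (Lys): third position 2-fold.
Codon 3 GCU (Ala): third position 4-fold.
Codon 4 GAA (Glu): third position 2-fold.
Codon 5 GGG (Gly): third position 4-fold.
Codon 6 AUA (Ile): third position 3-fold.
Codon 7 AGU (Ser): third position 2-fold.
Codon 8 GGU (Gly): third position 4-fold.
Codon 9 CCA (Pro): third position 4-fold.
Four-fold degenerate third positions: 4.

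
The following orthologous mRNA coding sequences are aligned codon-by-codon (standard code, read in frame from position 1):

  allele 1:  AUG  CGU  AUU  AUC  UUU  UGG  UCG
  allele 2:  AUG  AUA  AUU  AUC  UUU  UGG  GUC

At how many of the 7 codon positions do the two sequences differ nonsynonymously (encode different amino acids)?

Codon 1: AUG Met / AUG Met — identical.
Codon 2: CGU Arg / AUA Ile — nonsynonymous.
Codon 3: AUU Ile / AUU Ile — identical.
Codon 4: AUC Ile / AUC Ile — identical.
Codon 5: UUU Phe / UUU Phe — identical.
Codon 6: UGG Trp / UGG Trp — identical.
Codon 7: UCG Ser / GUC Val — nonsynonymous.
Nonsynonymous differences: 2.

2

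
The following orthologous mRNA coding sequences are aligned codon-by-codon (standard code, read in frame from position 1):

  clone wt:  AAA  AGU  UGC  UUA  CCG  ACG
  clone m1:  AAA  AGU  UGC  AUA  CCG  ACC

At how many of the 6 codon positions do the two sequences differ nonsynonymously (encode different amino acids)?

Codon 1: AAA Lys / AAA Lys — identical.
Codon 2: AGU Ser / AGU Ser — identical.
Codon 3: UGC Cys / UGC Cys — identical.
Codon 4: UUA Leu / AUA Ile — nonsynonymous.
Codon 5: CCG Pro / CCG Pro — identical.
Codon 6: ACG Thr / ACC Thr — synonymous.
Nonsynonymous differences: 1.

1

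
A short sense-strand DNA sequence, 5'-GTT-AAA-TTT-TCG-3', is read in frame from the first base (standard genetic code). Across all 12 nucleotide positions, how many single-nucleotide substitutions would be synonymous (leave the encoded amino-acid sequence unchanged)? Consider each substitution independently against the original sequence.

8

Codon 1 (GTT, Val): 3 synonymous substitutions.
Codon 2 (AAA, Lys): 1 synonymous substitution.
Codon 3 (TTT, Phe): 1 synonymous substitution.
Codon 4 (TCG, Ser): 3 synonymous substitutions.
Total: 3 + 1 + 1 + 3 = 8.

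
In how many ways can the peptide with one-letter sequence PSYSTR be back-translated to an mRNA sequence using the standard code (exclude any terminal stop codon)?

6912

Pro: 4 codons.
Ser: 6 codons.
Tyr: 2 codons.
Ser: 6 codons.
Thr: 4 codons.
Arg: 6 codons.
4 × 6 × 2 × 6 × 4 × 6 = 6912.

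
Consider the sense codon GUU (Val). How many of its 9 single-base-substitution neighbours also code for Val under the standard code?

Position 1: none → 0 synonymous.
Position 2: none → 0 synonymous.
Position 3: GUC, GUA, GUG → 3 synonymous.
Total: 0 + 0 + 3 = 3.

3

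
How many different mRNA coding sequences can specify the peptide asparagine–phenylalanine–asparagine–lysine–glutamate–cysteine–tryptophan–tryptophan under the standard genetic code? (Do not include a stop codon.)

Asn: 2 codons.
Phe: 2 codons.
Asn: 2 codons.
Lys: 2 codons.
Glu: 2 codons.
Cys: 2 codons.
Trp: 1 codon.
Trp: 1 codon.
2 × 2 × 2 × 2 × 2 × 2 × 1 × 1 = 64.

64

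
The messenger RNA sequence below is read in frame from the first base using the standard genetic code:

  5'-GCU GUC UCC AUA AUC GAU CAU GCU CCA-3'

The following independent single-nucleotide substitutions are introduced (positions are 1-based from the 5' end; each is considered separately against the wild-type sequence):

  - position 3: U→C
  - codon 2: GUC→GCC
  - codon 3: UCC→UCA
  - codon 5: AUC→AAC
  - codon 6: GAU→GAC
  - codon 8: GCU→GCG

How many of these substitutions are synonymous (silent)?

4

Codon 1: GCU (Ala) → GCC (Ala) — synonymous.
Codon 2: GUC (Val) → GCC (Ala) — missense.
Codon 3: UCC (Ser) → UCA (Ser) — synonymous.
Codon 5: AUC (Ile) → AAC (Asn) — missense.
Codon 6: GAU (Asp) → GAC (Asp) — synonymous.
Codon 8: GCU (Ala) → GCG (Ala) — synonymous.
Synonymous: 4 of 6.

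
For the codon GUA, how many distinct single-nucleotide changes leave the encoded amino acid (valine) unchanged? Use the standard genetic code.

3

Position 1: none → 0 synonymous.
Position 2: none → 0 synonymous.
Position 3: GUU, GUC, GUG → 3 synonymous.
Total: 0 + 0 + 3 = 3.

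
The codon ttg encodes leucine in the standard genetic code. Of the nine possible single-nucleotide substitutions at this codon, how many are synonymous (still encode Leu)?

Position 1: CTG → 1 synonymous.
Position 2: none → 0 synonymous.
Position 3: TTA → 1 synonymous.
Total: 1 + 0 + 1 = 2.

2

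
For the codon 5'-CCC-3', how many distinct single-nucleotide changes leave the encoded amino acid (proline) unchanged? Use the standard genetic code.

Position 1: none → 0 synonymous.
Position 2: none → 0 synonymous.
Position 3: CCU, CCA, CCG → 3 synonymous.
Total: 0 + 0 + 3 = 3.

3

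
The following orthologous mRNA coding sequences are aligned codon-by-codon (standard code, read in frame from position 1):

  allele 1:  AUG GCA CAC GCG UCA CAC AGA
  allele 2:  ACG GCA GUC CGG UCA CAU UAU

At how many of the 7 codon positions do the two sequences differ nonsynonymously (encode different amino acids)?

4

Codon 1: AUG Met / ACG Thr — nonsynonymous.
Codon 2: GCA Ala / GCA Ala — identical.
Codon 3: CAC His / GUC Val — nonsynonymous.
Codon 4: GCG Ala / CGG Arg — nonsynonymous.
Codon 5: UCA Ser / UCA Ser — identical.
Codon 6: CAC His / CAU His — synonymous.
Codon 7: AGA Arg / UAU Tyr — nonsynonymous.
Nonsynonymous differences: 4.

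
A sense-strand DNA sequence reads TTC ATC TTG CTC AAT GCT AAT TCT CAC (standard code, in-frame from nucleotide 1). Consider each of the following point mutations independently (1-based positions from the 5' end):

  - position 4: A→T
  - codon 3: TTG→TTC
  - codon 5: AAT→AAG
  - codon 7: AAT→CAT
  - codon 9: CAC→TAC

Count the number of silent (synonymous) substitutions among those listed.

0

Codon 2: ATC (Ile) → TTC (Phe) — missense.
Codon 3: TTG (Leu) → TTC (Phe) — missense.
Codon 5: AAT (Asn) → AAG (Lys) — missense.
Codon 7: AAT (Asn) → CAT (His) — missense.
Codon 9: CAC (His) → TAC (Tyr) — missense.
Synonymous: 0 of 5.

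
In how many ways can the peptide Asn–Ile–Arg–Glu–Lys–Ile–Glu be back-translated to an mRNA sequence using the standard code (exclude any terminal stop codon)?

864

Asn: 2 codons.
Ile: 3 codons.
Arg: 6 codons.
Glu: 2 codons.
Lys: 2 codons.
Ile: 3 codons.
Glu: 2 codons.
2 × 3 × 6 × 2 × 2 × 3 × 2 = 864.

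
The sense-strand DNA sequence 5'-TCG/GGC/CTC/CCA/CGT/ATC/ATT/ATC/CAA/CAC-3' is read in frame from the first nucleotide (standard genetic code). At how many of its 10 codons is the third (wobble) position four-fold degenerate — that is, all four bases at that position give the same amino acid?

Codon 1 TCG (Ser): third position 4-fold.
Codon 2 GGC (Gly): third position 4-fold.
Codon 3 CTC (Leu): third position 4-fold.
Codon 4 CCA (Pro): third position 4-fold.
Codon 5 CGT (Arg): third position 4-fold.
Codon 6 ATC (Ile): third position 3-fold.
Codon 7 ATT (Ile): third position 3-fold.
Codon 8 ATC (Ile): third position 3-fold.
Codon 9 CAA (Gln): third position 2-fold.
Codon 10 CAC (His): third position 2-fold.
Four-fold degenerate third positions: 5.

5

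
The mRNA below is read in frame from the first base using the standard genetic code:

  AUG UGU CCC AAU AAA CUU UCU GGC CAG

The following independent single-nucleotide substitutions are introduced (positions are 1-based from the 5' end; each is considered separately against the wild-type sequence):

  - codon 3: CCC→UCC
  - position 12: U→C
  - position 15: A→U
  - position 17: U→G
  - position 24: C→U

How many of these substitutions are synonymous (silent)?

Codon 3: CCC (Pro) → UCC (Ser) — missense.
Codon 4: AAU (Asn) → AAC (Asn) — synonymous.
Codon 5: AAA (Lys) → AAU (Asn) — missense.
Codon 6: CUU (Leu) → CGU (Arg) — missense.
Codon 8: GGC (Gly) → GGU (Gly) — synonymous.
Synonymous: 2 of 5.

2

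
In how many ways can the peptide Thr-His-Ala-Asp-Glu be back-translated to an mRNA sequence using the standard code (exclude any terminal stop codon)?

128

Thr: 4 codons.
His: 2 codons.
Ala: 4 codons.
Asp: 2 codons.
Glu: 2 codons.
4 × 2 × 4 × 2 × 2 = 128.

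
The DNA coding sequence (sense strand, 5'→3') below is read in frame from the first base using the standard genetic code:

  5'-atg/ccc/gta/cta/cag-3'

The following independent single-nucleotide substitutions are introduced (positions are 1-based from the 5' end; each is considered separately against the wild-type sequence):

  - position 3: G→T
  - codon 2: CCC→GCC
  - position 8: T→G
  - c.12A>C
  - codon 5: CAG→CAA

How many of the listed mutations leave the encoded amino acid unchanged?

2

Codon 1: ATG (Met) → ATT (Ile) — missense.
Codon 2: CCC (Pro) → GCC (Ala) — missense.
Codon 3: GTA (Val) → GGA (Gly) — missense.
Codon 4: CTA (Leu) → CTC (Leu) — synonymous.
Codon 5: CAG (Gln) → CAA (Gln) — synonymous.
Synonymous: 2 of 5.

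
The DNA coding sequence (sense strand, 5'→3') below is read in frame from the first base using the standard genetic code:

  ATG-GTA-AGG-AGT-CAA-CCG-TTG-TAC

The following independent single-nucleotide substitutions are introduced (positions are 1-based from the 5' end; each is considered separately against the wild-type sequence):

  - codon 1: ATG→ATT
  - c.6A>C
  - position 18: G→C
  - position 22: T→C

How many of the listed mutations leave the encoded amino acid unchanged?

2

Codon 1: ATG (Met) → ATT (Ile) — missense.
Codon 2: GTA (Val) → GTC (Val) — synonymous.
Codon 6: CCG (Pro) → CCC (Pro) — synonymous.
Codon 8: TAC (Tyr) → CAC (His) — missense.
Synonymous: 2 of 4.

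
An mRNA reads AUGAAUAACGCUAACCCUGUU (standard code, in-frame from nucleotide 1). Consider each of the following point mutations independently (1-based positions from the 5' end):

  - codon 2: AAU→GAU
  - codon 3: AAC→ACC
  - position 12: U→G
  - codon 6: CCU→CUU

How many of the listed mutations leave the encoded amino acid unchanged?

1

Codon 2: AAU (Asn) → GAU (Asp) — missense.
Codon 3: AAC (Asn) → ACC (Thr) — missense.
Codon 4: GCU (Ala) → GCG (Ala) — synonymous.
Codon 6: CCU (Pro) → CUU (Leu) — missense.
Synonymous: 1 of 4.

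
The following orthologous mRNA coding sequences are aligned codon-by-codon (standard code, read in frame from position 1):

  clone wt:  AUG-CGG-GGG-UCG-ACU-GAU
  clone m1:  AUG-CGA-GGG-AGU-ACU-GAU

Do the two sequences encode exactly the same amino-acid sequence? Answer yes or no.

yes

Codon 1: AUG Met / AUG Met — identical.
Codon 2: CGG Arg / CGA Arg — synonymous.
Codon 3: GGG Gly / GGG Gly — identical.
Codon 4: UCG Ser / AGU Ser — synonymous.
Codon 5: ACU Thr / ACU Thr — identical.
Codon 6: GAU Asp / GAU Asp — identical.
Nonsynonymous differences: 0 → same protein.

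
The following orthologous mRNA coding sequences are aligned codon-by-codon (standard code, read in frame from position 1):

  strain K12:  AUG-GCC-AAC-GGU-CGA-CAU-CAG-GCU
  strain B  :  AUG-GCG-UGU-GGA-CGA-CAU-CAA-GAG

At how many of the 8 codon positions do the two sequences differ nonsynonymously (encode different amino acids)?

Codon 1: AUG Met / AUG Met — identical.
Codon 2: GCC Ala / GCG Ala — synonymous.
Codon 3: AAC Asn / UGU Cys — nonsynonymous.
Codon 4: GGU Gly / GGA Gly — synonymous.
Codon 5: CGA Arg / CGA Arg — identical.
Codon 6: CAU His / CAU His — identical.
Codon 7: CAG Gln / CAA Gln — synonymous.
Codon 8: GCU Ala / GAG Glu — nonsynonymous.
Nonsynonymous differences: 2.

2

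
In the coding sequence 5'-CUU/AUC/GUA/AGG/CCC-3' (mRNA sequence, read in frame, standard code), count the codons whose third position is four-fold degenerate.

3

Codon 1 CUU (Leu): third position 4-fold.
Codon 2 AUC (Ile): third position 3-fold.
Codon 3 GUA (Val): third position 4-fold.
Codon 4 AGG (Arg): third position 2-fold.
Codon 5 CCC (Pro): third position 4-fold.
Four-fold degenerate third positions: 3.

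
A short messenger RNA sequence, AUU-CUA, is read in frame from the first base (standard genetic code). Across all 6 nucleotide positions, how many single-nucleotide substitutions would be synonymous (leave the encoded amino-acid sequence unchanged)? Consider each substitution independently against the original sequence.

Codon 1 (AUU, Ile): 2 synonymous substitutions.
Codon 2 (CUA, Leu): 4 synonymous substitutions.
Total: 2 + 4 = 6.

6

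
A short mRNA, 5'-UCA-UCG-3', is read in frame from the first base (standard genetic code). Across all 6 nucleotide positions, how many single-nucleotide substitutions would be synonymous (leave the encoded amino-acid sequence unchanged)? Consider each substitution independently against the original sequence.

6

Codon 1 (UCA, Ser): 3 synonymous substitutions.
Codon 2 (UCG, Ser): 3 synonymous substitutions.
Total: 3 + 3 = 6.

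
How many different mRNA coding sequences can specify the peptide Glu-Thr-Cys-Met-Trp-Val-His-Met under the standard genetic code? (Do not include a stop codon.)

128

Glu: 2 codons.
Thr: 4 codons.
Cys: 2 codons.
Met: 1 codon.
Trp: 1 codon.
Val: 4 codons.
His: 2 codons.
Met: 1 codon.
2 × 4 × 2 × 1 × 1 × 4 × 2 × 1 = 128.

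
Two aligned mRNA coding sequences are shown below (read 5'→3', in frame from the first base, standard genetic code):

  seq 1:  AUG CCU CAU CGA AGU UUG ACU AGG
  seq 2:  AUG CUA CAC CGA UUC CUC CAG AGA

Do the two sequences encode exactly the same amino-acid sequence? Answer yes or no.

no

Codon 1: AUG Met / AUG Met — identical.
Codon 2: CCU Pro / CUA Leu — nonsynonymous.
Codon 3: CAU His / CAC His — synonymous.
Codon 4: CGA Arg / CGA Arg — identical.
Codon 5: AGU Ser / UUC Phe — nonsynonymous.
Codon 6: UUG Leu / CUC Leu — synonymous.
Codon 7: ACU Thr / CAG Gln — nonsynonymous.
Codon 8: AGG Arg / AGA Arg — synonymous.
Nonsynonymous differences: 3 → different protein.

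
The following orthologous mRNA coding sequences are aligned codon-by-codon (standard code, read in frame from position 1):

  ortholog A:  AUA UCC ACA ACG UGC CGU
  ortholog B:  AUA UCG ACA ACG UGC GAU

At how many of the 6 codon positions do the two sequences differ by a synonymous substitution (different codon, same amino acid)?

Codon 1: AUA Ile / AUA Ile — identical.
Codon 2: UCC Ser / UCG Ser — synonymous.
Codon 3: ACA Thr / ACA Thr — identical.
Codon 4: ACG Thr / ACG Thr — identical.
Codon 5: UGC Cys / UGC Cys — identical.
Codon 6: CGU Arg / GAU Asp — nonsynonymous.
Synonymous differences: 1.

1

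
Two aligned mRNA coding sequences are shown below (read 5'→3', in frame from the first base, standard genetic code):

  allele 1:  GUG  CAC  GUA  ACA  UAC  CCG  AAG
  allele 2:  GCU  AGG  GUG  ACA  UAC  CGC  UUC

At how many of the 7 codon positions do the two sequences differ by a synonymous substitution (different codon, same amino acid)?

1

Codon 1: GUG Val / GCU Ala — nonsynonymous.
Codon 2: CAC His / AGG Arg — nonsynonymous.
Codon 3: GUA Val / GUG Val — synonymous.
Codon 4: ACA Thr / ACA Thr — identical.
Codon 5: UAC Tyr / UAC Tyr — identical.
Codon 6: CCG Pro / CGC Arg — nonsynonymous.
Codon 7: AAG Lys / UUC Phe — nonsynonymous.
Synonymous differences: 1.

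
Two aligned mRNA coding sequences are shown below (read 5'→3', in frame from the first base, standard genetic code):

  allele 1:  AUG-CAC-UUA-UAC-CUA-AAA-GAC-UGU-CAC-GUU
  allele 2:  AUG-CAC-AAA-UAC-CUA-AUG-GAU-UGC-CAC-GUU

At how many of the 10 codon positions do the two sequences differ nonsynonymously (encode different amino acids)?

Codon 1: AUG Met / AUG Met — identical.
Codon 2: CAC His / CAC His — identical.
Codon 3: UUA Leu / AAA Lys — nonsynonymous.
Codon 4: UAC Tyr / UAC Tyr — identical.
Codon 5: CUA Leu / CUA Leu — identical.
Codon 6: AAA Lys / AUG Met — nonsynonymous.
Codon 7: GAC Asp / GAU Asp — synonymous.
Codon 8: UGU Cys / UGC Cys — synonymous.
Codon 9: CAC His / CAC His — identical.
Codon 10: GUU Val / GUU Val — identical.
Nonsynonymous differences: 2.

2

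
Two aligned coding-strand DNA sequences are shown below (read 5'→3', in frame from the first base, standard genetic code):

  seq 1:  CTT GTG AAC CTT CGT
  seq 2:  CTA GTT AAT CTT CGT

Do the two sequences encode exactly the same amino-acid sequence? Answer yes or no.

yes

Codon 1: CTT Leu / CTA Leu — synonymous.
Codon 2: GTG Val / GTT Val — synonymous.
Codon 3: AAC Asn / AAT Asn — synonymous.
Codon 4: CTT Leu / CTT Leu — identical.
Codon 5: CGT Arg / CGT Arg — identical.
Nonsynonymous differences: 0 → same protein.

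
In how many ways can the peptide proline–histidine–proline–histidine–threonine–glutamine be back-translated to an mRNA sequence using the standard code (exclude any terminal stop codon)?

512

Pro: 4 codons.
His: 2 codons.
Pro: 4 codons.
His: 2 codons.
Thr: 4 codons.
Gln: 2 codons.
4 × 2 × 4 × 2 × 4 × 2 = 512.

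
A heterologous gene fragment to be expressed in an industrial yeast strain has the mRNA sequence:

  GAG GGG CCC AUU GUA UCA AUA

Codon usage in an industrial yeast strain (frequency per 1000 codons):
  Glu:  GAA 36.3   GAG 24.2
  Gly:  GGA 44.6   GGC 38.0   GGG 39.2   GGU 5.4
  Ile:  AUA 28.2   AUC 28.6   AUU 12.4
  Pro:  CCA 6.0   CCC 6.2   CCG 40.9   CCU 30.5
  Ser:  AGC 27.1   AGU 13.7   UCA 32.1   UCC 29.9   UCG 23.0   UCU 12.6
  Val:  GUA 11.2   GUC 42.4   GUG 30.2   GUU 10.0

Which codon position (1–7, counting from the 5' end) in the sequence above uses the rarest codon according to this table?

Codon 1 GAG (Glu): 24.2 per 1000.
Codon 2 GGG (Gly): 39.2 per 1000.
Codon 3 CCC (Pro): 6.2 per 1000.
Codon 4 AUU (Ile): 12.4 per 1000.
Codon 5 GUA (Val): 11.2 per 1000.
Codon 6 UCA (Ser): 32.1 per 1000.
Codon 7 AUA (Ile): 28.2 per 1000.
Lowest frequency is 6.2 at codon 3.

3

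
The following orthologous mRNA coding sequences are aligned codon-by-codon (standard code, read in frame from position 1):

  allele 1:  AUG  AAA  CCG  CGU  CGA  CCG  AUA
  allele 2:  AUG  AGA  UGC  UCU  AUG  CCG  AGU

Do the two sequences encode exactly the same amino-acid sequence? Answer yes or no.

no

Codon 1: AUG Met / AUG Met — identical.
Codon 2: AAA Lys / AGA Arg — nonsynonymous.
Codon 3: CCG Pro / UGC Cys — nonsynonymous.
Codon 4: CGU Arg / UCU Ser — nonsynonymous.
Codon 5: CGA Arg / AUG Met — nonsynonymous.
Codon 6: CCG Pro / CCG Pro — identical.
Codon 7: AUA Ile / AGU Ser — nonsynonymous.
Nonsynonymous differences: 5 → different protein.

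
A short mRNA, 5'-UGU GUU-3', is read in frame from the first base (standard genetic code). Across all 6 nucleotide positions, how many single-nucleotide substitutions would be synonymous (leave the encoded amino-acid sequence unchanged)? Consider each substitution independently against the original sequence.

4

Codon 1 (UGU, Cys): 1 synonymous substitution.
Codon 2 (GUU, Val): 3 synonymous substitutions.
Total: 1 + 3 = 4.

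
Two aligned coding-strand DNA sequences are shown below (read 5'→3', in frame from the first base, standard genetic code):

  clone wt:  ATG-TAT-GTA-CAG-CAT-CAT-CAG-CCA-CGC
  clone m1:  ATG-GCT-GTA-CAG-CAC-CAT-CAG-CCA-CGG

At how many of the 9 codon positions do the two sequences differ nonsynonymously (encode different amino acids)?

1

Codon 1: ATG Met / ATG Met — identical.
Codon 2: TAT Tyr / GCT Ala — nonsynonymous.
Codon 3: GTA Val / GTA Val — identical.
Codon 4: CAG Gln / CAG Gln — identical.
Codon 5: CAT His / CAC His — synonymous.
Codon 6: CAT His / CAT His — identical.
Codon 7: CAG Gln / CAG Gln — identical.
Codon 8: CCA Pro / CCA Pro — identical.
Codon 9: CGC Arg / CGG Arg — synonymous.
Nonsynonymous differences: 1.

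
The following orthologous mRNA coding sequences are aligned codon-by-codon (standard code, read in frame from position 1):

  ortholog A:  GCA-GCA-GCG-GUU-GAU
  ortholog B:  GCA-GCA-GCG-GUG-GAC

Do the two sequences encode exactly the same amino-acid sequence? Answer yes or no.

yes

Codon 1: GCA Ala / GCA Ala — identical.
Codon 2: GCA Ala / GCA Ala — identical.
Codon 3: GCG Ala / GCG Ala — identical.
Codon 4: GUU Val / GUG Val — synonymous.
Codon 5: GAU Asp / GAC Asp — synonymous.
Nonsynonymous differences: 0 → same protein.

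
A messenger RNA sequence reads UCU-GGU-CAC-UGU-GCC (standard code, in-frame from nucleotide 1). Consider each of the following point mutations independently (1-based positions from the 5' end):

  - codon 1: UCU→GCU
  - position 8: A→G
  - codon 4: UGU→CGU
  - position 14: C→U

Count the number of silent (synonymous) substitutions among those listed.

Codon 1: UCU (Ser) → GCU (Ala) — missense.
Codon 3: CAC (His) → CGC (Arg) — missense.
Codon 4: UGU (Cys) → CGU (Arg) — missense.
Codon 5: GCC (Ala) → GUC (Val) — missense.
Synonymous: 0 of 4.

0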